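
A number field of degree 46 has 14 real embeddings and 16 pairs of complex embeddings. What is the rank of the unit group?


By Dirichlet's unit theorem:
rank = r1 + r2 - 1
= 14 + 16 - 1
= 29

29


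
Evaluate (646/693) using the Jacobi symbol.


Compute (646/693) via quadratic reciprocity:
  pull out 2: (2/693) = -1  (since 693 mod 8 = 5)
  reciprocity: (323/693) -> +(693/323)
  reduce: (47/323)
  reciprocity: (47/323) -> -(323/47)
  reduce: (41/47)
  reciprocity: (41/47) -> +(47/41)
  reduce: (6/41)
  pull out 2: (2/41) = +1  (since 41 mod 8 = 1)
  reciprocity: (3/41) -> +(41/3)
  reduce: (2/3)
  pull out 2: (2/3) = -1  (since 3 mod 8 = 3)
  (1/3) = 1
Product of signs = -1

-1


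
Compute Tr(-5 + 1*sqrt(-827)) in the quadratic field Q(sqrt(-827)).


Tr(a + b*sqrt(d)) = (a + b*sqrt(d)) + (a - b*sqrt(d)) = 2a
= 2 * (-5)
= -10

-10


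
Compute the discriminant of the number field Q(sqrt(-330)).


For K = Q(sqrt(d)) with d squarefree: disc(K) = d if d = 1 mod 4, and disc(K) = 4d if d = 2 or 3 mod 4.
Here d = -330, and d mod 4 = 2.
d = 2 mod 4, not 1 (O_K = Z[sqrt(d)]), so disc(K) = 4d = 4 * (-330) = -1320

-1320


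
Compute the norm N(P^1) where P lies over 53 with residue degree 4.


N(P^a) = p^(a*f)
= 53^(1*4)
= 53^4
= 7890481

7890481


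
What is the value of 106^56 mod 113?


p = 113 is prime and the exponent is (p-1)/2 = 56, so by Euler's criterion 106^56 = (106/113) = +1 or -1 mod 113.
Compute by square-and-multiply:
  56 = 32 + 16 + 8 (binary 111000)
  Repeated squaring mod 113: 106^1 = 106, 106^2 = 49, 106^4 = 28, 106^8 = 106, 106^16 = 49, 106^32 = 28
  106^56 = 106^32 * 106^16 * 106^8 = 28 * 49 * 106 mod 113
    28 * 49 = 1372 = 16 mod 113
    16 * 106 = 1696 = 1 mod 113
  106^56 = 1 mod 113
Result 1: 106 is a quadratic residue mod 113.
106^56 mod 113 = 1

1


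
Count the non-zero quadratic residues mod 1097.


For prime p, the number of non-zero quadratic residues is (p-1)/2.
= (1097-1)/2
= 548

548


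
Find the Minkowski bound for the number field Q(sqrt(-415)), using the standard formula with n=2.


d = -415, d mod 4 = 1, so disc(K) = d = -415; |disc(K)| = 415
Imaginary quadratic field, so n = 2, s = r2 = 1, r1 = 0
M = (n!/n^n) * (4/pi)^s * sqrt(|disc(K)|) = (2!/2^2) * (4/pi)^1 * sqrt(415)
= 0.5 * 1.273240 * 20.371549
= 12.9689

12.9689


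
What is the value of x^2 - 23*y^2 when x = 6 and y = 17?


x^2 - d*y^2
= 6^2 - 23*17^2
= 36 - 6647
= -6611

-6611


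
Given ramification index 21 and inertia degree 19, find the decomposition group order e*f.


|D_P| = e * f
= 21 * 19
= 399

399


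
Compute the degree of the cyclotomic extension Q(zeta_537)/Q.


The degree equals Euler's totient phi(537).
537 = 3 * 179
phi(537) = 356

356


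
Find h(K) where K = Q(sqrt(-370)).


K = Q(sqrt(-370)). d mod 4 = 2, so D = disc(K) = 4d = -1480
h(K) equals the number of primitive reduced positive-definite forms (a, b, c) = a*x^2 + b*x*y + c*y^2 with b^2 - 4ac = D,
where reduced means |b| <= a <= c, with b >= 0 whenever |b| = a or a = c, and primitive means gcd(a, b, c) = 1.
Reduced forces 3a^2 <= |D| = 1480, so 1 <= a <= 22; b must have the parity of D, and c = (b^2 - D)/(4a) must be an integer >= a.
Enumerate a = 1..22, b in [-a, a]:
  a=1: (1, 0, 370)  [1]
  a=2: (2, 0, 185)  [1]
  a=3..4: none
  a=5: (5, 0, 74)  [1]
  a=6: none
  a=7: (7, -2, 53), (7, 2, 53)  [2]
  a=8..9: none
  a=10: (10, 0, 37)  [1]
  a=11: (11, -4, 34), (11, 4, 34)  [2]
  a=12..13: none
  a=14: (14, -12, 29), (14, 12, 29)  [2]
  a=15..16: none
  a=17: (17, -4, 22), (17, 4, 22)  [2]
  a=18..22: none
Total reduced forms: 1 + 1 + 1 + 2 + 1 + 2 + 2 + 2 = 12
h = 12

12


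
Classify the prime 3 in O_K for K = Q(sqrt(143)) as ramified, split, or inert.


K = Q(sqrt(143)). Since d mod 4 = 3, disc(K) = 572.
Check p | disc: 572 mod 3 = 2.
p does not divide disc. Compute Legendre symbol (d/p):
2^((3-1)/2) mod 3 = -1
(d/p) = -1, so p is inert: (p) stays prime with e=1, f=2, g=1.
Therefore p is inert.

inert


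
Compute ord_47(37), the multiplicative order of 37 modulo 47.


We want ord_47(37), the smallest k >= 1 with 37^k = 1 mod 47.
n = 47 = 47, phi(47) = 46; the order divides phi(n).
Divisors of 46: 1, 2, 23, 46
Repeated squaring mod 47: 37^1 = 37, 37^2 = 6, 37^4 = 36, 37^8 = 27, 37^16 = 24, 37^32 = 12
Test divisors in increasing order:
  k=1: 37^1 = 37 mod 47
  k=2: 37^2 = 6 mod 47
  k=23: 37^23 = 24 * 36 * 6 * 37 = 1 mod 47  <- first divisor giving 1
Order = 23

23


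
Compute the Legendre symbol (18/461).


p = 461 is prime, so compute (18/461) with the reciprocity algorithm (Jacobi-symbol steps: pull out 2s via (2/n), flip via reciprocity, reduce):
  pull out 2: (2/461) = -1  (since 461 mod 8 = 5)
  reciprocity: (9/461) -> +(461/9)
  reduce: (2/9)
  pull out 2: (2/9) = +1  (since 9 mod 8 = 1)
  (1/9) = 1
Product of signs = -1
(18/461) = -1

-1


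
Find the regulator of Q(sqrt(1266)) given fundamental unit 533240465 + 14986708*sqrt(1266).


epsilon = 533240465 + 14986708*sqrt(1266)
= 1.0665e+09
R = ln(1.0665e+09)
= 20.7876

20.7876


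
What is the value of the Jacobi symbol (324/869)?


Compute (324/869) via quadratic reciprocity:
  pull out 2: (2/869) = -1  (since 869 mod 8 = 5)
  pull out 2: (2/869) = -1  (since 869 mod 8 = 5)
  reciprocity: (81/869) -> +(869/81)
  reduce: (59/81)
  reciprocity: (59/81) -> +(81/59)
  reduce: (22/59)
  pull out 2: (2/59) = -1  (since 59 mod 8 = 3)
  reciprocity: (11/59) -> -(59/11)
  reduce: (4/11)
  pull out 2: (2/11) = -1  (since 11 mod 8 = 3)
  pull out 2: (2/11) = -1  (since 11 mod 8 = 3)
  (1/11) = 1
Product of signs = 1

1


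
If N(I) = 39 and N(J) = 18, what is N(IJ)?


N(IJ) = N(I) * N(J)
= 39 * 18
= 702

702


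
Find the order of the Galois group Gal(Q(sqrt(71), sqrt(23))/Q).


The 2 square roots of distinct primes are multiplicatively independent over Q,
so [K:Q] = 2^2 and Gal(K/Q) is isomorphic to (Z/2Z)^2.
|Gal| = 2^2 = 4

4


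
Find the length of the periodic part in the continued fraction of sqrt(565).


Run the CF algorithm for sqrt(565).
a_0 = floor(sqrt(565)) = 23; set m_0=0, q_0=1.
Recurrence: m' = q*a - m,  q' = (d - m'^2)/q,  a' = floor((a_0 + m')/q').
  step 1: m=23, q=36, a=1
  step 2: m=13, q=11, a=3
  step 3: m=20, q=15, a=2
  step 4: m=10, q=31, a=1
  step 5: m=21, q=4, a=11
  step 6: m=23, q=9, a=5
  step 7: m=22, q=9, a=5
  step 8: m=23, q=4, a=11
  step 9: m=21, q=31, a=1
  step 10: m=10, q=15, a=2
  step 11: m=20, q=11, a=3
  step 12: m=13, q=36, a=1
  step 13: m=23, q=1, a=46
a_13 = 2*a_0 = 46, so the period closes here.
sqrt(565) = [23; 1, 3, 2, 1, 11, 5, 5, 11, 1, 2, 3, 1, 46]
Period length = 13

13


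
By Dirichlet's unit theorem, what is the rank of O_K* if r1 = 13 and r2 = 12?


By Dirichlet's unit theorem:
rank = r1 + r2 - 1
= 13 + 12 - 1
= 24

24


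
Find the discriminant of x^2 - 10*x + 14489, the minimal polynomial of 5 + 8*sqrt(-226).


The element 5 + 8*sqrt(-226) has minimal polynomial:
x^2 - 10*x + 14489
Discriminant = (-10)^2 - 4*(14489)
= 100 - 57956
= -57856

-57856


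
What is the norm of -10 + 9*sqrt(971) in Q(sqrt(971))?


N(a + b*sqrt(d)) = a^2 - d*b^2
= (-10)^2 - (971)*(9)^2
= 100 - 78651
= -78551

-78551


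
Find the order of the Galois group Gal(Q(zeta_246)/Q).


|Gal(Q(zeta_246)/Q)| = phi(246)
= 80

80


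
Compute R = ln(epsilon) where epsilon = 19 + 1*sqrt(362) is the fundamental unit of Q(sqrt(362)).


epsilon = 19 + 1*sqrt(362)
= 38.0263
R = ln(38.0263)
= 3.6383

3.6383


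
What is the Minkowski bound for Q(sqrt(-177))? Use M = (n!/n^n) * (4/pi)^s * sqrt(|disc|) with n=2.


d = -177, d mod 4 = 3, so disc(K) = 4d = -708; |disc(K)| = 708
Imaginary quadratic field, so n = 2, s = r2 = 1, r1 = 0
M = (n!/n^n) * (4/pi)^s * sqrt(|disc(K)|) = (2!/2^2) * (4/pi)^1 * sqrt(708)
= 0.5 * 1.273240 * 26.608269
= 16.9394

16.9394


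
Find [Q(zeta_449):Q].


The degree equals Euler's totient phi(449).
449 = 449
phi(449) = 448

448


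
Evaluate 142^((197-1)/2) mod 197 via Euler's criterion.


p = 197 is prime and the exponent is (p-1)/2 = 98, so by Euler's criterion 142^98 = (142/197) = +1 or -1 mod 197.
Compute by square-and-multiply:
  98 = 64 + 32 + 2 (binary 1100010)
  Repeated squaring mod 197: 142^1 = 142, 142^2 = 70, 142^4 = 172, 142^8 = 34, 142^16 = 171, 142^32 = 85, 142^64 = 133
  142^98 = 142^64 * 142^32 * 142^2 = 133 * 85 * 70 mod 197
    133 * 85 = 11305 = 76 mod 197
    76 * 70 = 5320 = 1 mod 197
  142^98 = 1 mod 197
Result 1: 142 is a quadratic residue mod 197.
142^98 mod 197 = 1

1


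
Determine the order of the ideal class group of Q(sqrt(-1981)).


K = Q(sqrt(-1981)). d mod 4 = 3, so D = disc(K) = 4d = -7924
h(K) equals the number of primitive reduced positive-definite forms (a, b, c) = a*x^2 + b*x*y + c*y^2 with b^2 - 4ac = D,
where reduced means |b| <= a <= c, with b >= 0 whenever |b| = a or a = c, and primitive means gcd(a, b, c) = 1.
Reduced forces 3a^2 <= |D| = 7924, so 1 <= a <= 51; b must have the parity of D, and c = (b^2 - D)/(4a) must be an integer >= a.
Enumerate a = 1..51, b in [-a, a]:
  a=1: (1, 0, 1981)  [1]
  a=2: (2, 2, 991)  [1]
  a=3..4: none
  a=5: (5, -4, 397), (5, 4, 397)  [2]
  a=6: none
  a=7: (7, 0, 283)  [1]
  a=8..9: none
  a=10: (10, -6, 199), (10, 6, 199)  [2]
  a=11..13: none
  a=14: (14, 14, 145)  [1]
  a=15..16: none
  a=17: (17, -10, 118), (17, 10, 118)  [2]
  a=18..24: none
  a=25: (25, -24, 85), (25, 24, 85)  [2]
  a=26..28: none
  a=29: (29, -14, 70), (29, 14, 70)  [2]
  a=30..33: none
  a=34: (34, -10, 59), (34, 10, 59)  [2]
  a=35: (35, -14, 58), (35, 14, 58)  [2]
  a=36..42: none
  a=43: (43, -26, 50), (43, 26, 50)  [2]
  a=44..51: none
Total reduced forms: 1 + 1 + 2 + 1 + 2 + 1 + 2 + 2 + 2 + 2 + 2 + 2 = 20
h = 20

20


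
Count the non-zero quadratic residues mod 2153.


For prime p, the number of non-zero quadratic residues is (p-1)/2.
= (2153-1)/2
= 1076

1076


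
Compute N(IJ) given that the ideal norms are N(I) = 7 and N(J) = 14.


N(IJ) = N(I) * N(J)
= 7 * 14
= 98

98


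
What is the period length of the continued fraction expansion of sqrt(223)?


Run the CF algorithm for sqrt(223).
a_0 = floor(sqrt(223)) = 14; set m_0=0, q_0=1.
Recurrence: m' = q*a - m,  q' = (d - m'^2)/q,  a' = floor((a_0 + m')/q').
  step 1: m=14, q=27, a=1
  step 2: m=13, q=2, a=13
  step 3: m=13, q=27, a=1
  step 4: m=14, q=1, a=28
a_4 = 2*a_0 = 28, so the period closes here.
sqrt(223) = [14; 1, 13, 1, 28]
Period length = 4

4


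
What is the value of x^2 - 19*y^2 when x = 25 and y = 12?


x^2 - d*y^2
= 25^2 - 19*12^2
= 625 - 2736
= -2111

-2111


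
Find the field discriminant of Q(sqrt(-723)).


For K = Q(sqrt(d)) with d squarefree: disc(K) = d if d = 1 mod 4, and disc(K) = 4d if d = 2 or 3 mod 4.
Here d = -723, and d mod 4 = 1.
d = 1 mod 4 (O_K = Z[(1+sqrt(d))/2]), so disc(K) = d = -723

-723


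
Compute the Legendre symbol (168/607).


p = 607 is prime, so compute (168/607) with the reciprocity algorithm (Jacobi-symbol steps: pull out 2s via (2/n), flip via reciprocity, reduce):
  pull out 2: (2/607) = +1  (since 607 mod 8 = 7)
  pull out 2: (2/607) = +1  (since 607 mod 8 = 7)
  pull out 2: (2/607) = +1  (since 607 mod 8 = 7)
  reciprocity: (21/607) -> +(607/21)
  reduce: (19/21)
  reciprocity: (19/21) -> +(21/19)
  reduce: (2/19)
  pull out 2: (2/19) = -1  (since 19 mod 8 = 3)
  (1/19) = 1
Product of signs = -1
(168/607) = -1

-1


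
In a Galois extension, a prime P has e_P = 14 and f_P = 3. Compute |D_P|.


|D_P| = e * f
= 14 * 3
= 42

42


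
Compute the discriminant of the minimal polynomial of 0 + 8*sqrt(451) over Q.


The element 0 + 8*sqrt(451) has minimal polynomial:
x^2 + 0*x - 28864
Discriminant = (0)^2 - 4*(-28864)
= 0 + 115456
= 115456

115456


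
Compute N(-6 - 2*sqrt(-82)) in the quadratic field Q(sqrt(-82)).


N(a + b*sqrt(d)) = a^2 - d*b^2
= (-6)^2 - (-82)*(-2)^2
= 36 + 328
= 364

364


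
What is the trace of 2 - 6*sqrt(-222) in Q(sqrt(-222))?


Tr(a + b*sqrt(d)) = (a + b*sqrt(d)) + (a - b*sqrt(d)) = 2a
= 2 * (2)
= 4

4


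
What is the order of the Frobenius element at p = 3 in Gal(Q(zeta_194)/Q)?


The Frobenius at p in Gal(Q(zeta_n)/Q) = (Z/nZ)* is the class of p, so its order is ord_194(3), the smallest k >= 1 with 3^k = 1 mod 194.
n = 194 = 2 * 97, phi(194) = 96; the order divides phi(n).
Divisors of 96: 1, 2, 3, 4, 6, 8, 12, 16, 24, 32, 48, 96
Repeated squaring mod 194: 3^1 = 3, 3^2 = 9, 3^4 = 81, 3^8 = 159, 3^16 = 61, 3^32 = 35, 3^64 = 61
Test divisors in increasing order:
  k=1: 3^1 = 3 mod 194
  k=2: 3^2 = 9 mod 194
  k=3: 3^3 = 9 * 3 = 27 mod 194
  k=4: 3^4 = 81 mod 194
  k=6: 3^6 = 81 * 9 = 147 mod 194
  k=8: 3^8 = 159 mod 194
  k=12: 3^12 = 159 * 81 = 75 mod 194
  k=16: 3^16 = 61 mod 194
  k=24: 3^24 = 61 * 159 = 193 mod 194
  k=32: 3^32 = 35 mod 194
  k=48: 3^48 = 35 * 61 = 1 mod 194  <- first divisor giving 1
Order = 48

48


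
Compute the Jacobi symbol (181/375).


Compute (181/375) via quadratic reciprocity:
  reciprocity: (181/375) -> +(375/181)
  reduce: (13/181)
  reciprocity: (13/181) -> +(181/13)
  reduce: (12/13)
  pull out 2: (2/13) = -1  (since 13 mod 8 = 5)
  pull out 2: (2/13) = -1  (since 13 mod 8 = 5)
  reciprocity: (3/13) -> +(13/3)
  reduce: (1/3)
  (1/3) = 1
Product of signs = 1

1


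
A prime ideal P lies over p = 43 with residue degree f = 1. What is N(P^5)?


N(P^a) = p^(a*f)
= 43^(5*1)
= 43^5
= 147008443

147008443


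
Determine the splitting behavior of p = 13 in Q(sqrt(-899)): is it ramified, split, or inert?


K = Q(sqrt(-899)). Since d mod 4 = 1, disc(K) = -899.
Check p | disc: -899 mod 13 = 11.
p does not divide disc. Compute Legendre symbol (d/p):
11^((13-1)/2) mod 13 = -1
(d/p) = -1, so p is inert: (p) stays prime with e=1, f=2, g=1.
Therefore p is inert.

inert


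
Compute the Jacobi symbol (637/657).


Compute (637/657) via quadratic reciprocity:
  reciprocity: (637/657) -> +(657/637)
  reduce: (20/637)
  pull out 2: (2/637) = -1  (since 637 mod 8 = 5)
  pull out 2: (2/637) = -1  (since 637 mod 8 = 5)
  reciprocity: (5/637) -> +(637/5)
  reduce: (2/5)
  pull out 2: (2/5) = -1  (since 5 mod 8 = 5)
  (1/5) = 1
Product of signs = -1

-1


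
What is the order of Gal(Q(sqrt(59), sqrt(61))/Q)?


The 2 square roots of distinct primes are multiplicatively independent over Q,
so [K:Q] = 2^2 and Gal(K/Q) is isomorphic to (Z/2Z)^2.
|Gal| = 2^2 = 4

4


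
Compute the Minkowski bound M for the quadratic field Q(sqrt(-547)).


d = -547, d mod 4 = 1, so disc(K) = d = -547; |disc(K)| = 547
Imaginary quadratic field, so n = 2, s = r2 = 1, r1 = 0
M = (n!/n^n) * (4/pi)^s * sqrt(|disc(K)|) = (2!/2^2) * (4/pi)^1 * sqrt(547)
= 0.5 * 1.273240 * 23.388031
= 14.8893

14.8893


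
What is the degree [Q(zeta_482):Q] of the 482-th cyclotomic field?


The degree equals Euler's totient phi(482).
482 = 2 * 241
phi(482) = 240

240


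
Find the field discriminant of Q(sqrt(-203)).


For K = Q(sqrt(d)) with d squarefree: disc(K) = d if d = 1 mod 4, and disc(K) = 4d if d = 2 or 3 mod 4.
Here d = -203, and d mod 4 = 1.
d = 1 mod 4 (O_K = Z[(1+sqrt(d))/2]), so disc(K) = d = -203

-203


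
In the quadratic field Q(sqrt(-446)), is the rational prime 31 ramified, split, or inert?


K = Q(sqrt(-446)). Since d mod 4 = 2, disc(K) = -1784.
Check p | disc: -1784 mod 31 = 14.
p does not divide disc. Compute Legendre symbol (d/p):
19^((31-1)/2) mod 31 = 1
(d/p) = 1, so p splits: (p) = P*P' with e=1, f=1, g=2.
Therefore p is split.

split


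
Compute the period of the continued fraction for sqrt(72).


Run the CF algorithm for sqrt(72).
a_0 = floor(sqrt(72)) = 8; set m_0=0, q_0=1.
Recurrence: m' = q*a - m,  q' = (d - m'^2)/q,  a' = floor((a_0 + m')/q').
  step 1: m=8, q=8, a=2
  step 2: m=8, q=1, a=16
a_2 = 2*a_0 = 16, so the period closes here.
sqrt(72) = [8; 2, 16]
Period length = 2

2


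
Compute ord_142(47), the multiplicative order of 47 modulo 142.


We want ord_142(47), the smallest k >= 1 with 47^k = 1 mod 142.
n = 142 = 2 * 71, phi(142) = 70; the order divides phi(n).
Divisors of 70: 1, 2, 5, 7, 10, 14, 35, 70
Repeated squaring mod 142: 47^1 = 47, 47^2 = 79, 47^4 = 135, 47^8 = 49, 47^16 = 129, 47^32 = 27, 47^64 = 19
Test divisors in increasing order:
  k=1: 47^1 = 47 mod 142
  k=2: 47^2 = 79 mod 142
  k=5: 47^5 = 135 * 47 = 97 mod 142
  k=7: 47^7 = 135 * 79 * 47 = 137 mod 142
  k=10: 47^10 = 49 * 79 = 37 mod 142
  k=14: 47^14 = 49 * 135 * 79 = 25 mod 142
  k=35: 47^35 = 27 * 79 * 47 = 141 mod 142
  k=70: 47^70 = 19 * 135 * 79 = 1 mod 142  <- first divisor giving 1
Order = 70

70


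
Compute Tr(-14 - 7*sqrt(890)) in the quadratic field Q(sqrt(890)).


Tr(a + b*sqrt(d)) = (a + b*sqrt(d)) + (a - b*sqrt(d)) = 2a
= 2 * (-14)
= -28

-28


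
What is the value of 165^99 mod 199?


p = 199 is prime and the exponent is (p-1)/2 = 99, so by Euler's criterion 165^99 = (165/199) = +1 or -1 mod 199.
Compute by square-and-multiply:
  99 = 64 + 32 + 2 + 1 (binary 1100011)
  Repeated squaring mod 199: 165^1 = 165, 165^2 = 161, 165^4 = 51, 165^8 = 14, 165^16 = 196, 165^32 = 9, 165^64 = 81
  165^99 = 165^64 * 165^32 * 165^2 * 165^1 = 81 * 9 * 161 * 165 mod 199
    81 * 9 = 729 = 132 mod 199
    132 * 161 = 21252 = 158 mod 199
    158 * 165 = 26070 = 1 mod 199
  165^99 = 1 mod 199
Result 1: 165 is a quadratic residue mod 199.
165^99 mod 199 = 1

1


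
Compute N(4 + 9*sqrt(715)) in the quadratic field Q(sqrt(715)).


N(a + b*sqrt(d)) = a^2 - d*b^2
= (4)^2 - (715)*(9)^2
= 16 - 57915
= -57899

-57899


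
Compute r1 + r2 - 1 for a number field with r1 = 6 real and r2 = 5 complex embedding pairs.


By Dirichlet's unit theorem:
rank = r1 + r2 - 1
= 6 + 5 - 1
= 10

10


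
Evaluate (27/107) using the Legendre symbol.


p = 107 is prime, so compute (27/107) with the reciprocity algorithm (Jacobi-symbol steps: pull out 2s via (2/n), flip via reciprocity, reduce):
  reciprocity: (27/107) -> -(107/27)
  reduce: (26/27)
  pull out 2: (2/27) = -1  (since 27 mod 8 = 3)
  reciprocity: (13/27) -> +(27/13)
  reduce: (1/13)
  (1/13) = 1
Product of signs = 1
(27/107) = 1

1


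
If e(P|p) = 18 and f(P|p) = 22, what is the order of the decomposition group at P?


|D_P| = e * f
= 18 * 22
= 396

396


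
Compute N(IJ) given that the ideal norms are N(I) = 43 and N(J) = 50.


N(IJ) = N(I) * N(J)
= 43 * 50
= 2150

2150


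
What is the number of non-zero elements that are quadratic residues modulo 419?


For prime p, the number of non-zero quadratic residues is (p-1)/2.
= (419-1)/2
= 209

209


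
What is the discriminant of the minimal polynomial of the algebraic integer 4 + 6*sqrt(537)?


The element 4 + 6*sqrt(537) has minimal polynomial:
x^2 - 8*x - 19316
Discriminant = (-8)^2 - 4*(-19316)
= 64 + 77264
= 77328

77328


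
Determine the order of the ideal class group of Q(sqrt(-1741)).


K = Q(sqrt(-1741)). d mod 4 = 3, so D = disc(K) = 4d = -6964
h(K) equals the number of primitive reduced positive-definite forms (a, b, c) = a*x^2 + b*x*y + c*y^2 with b^2 - 4ac = D,
where reduced means |b| <= a <= c, with b >= 0 whenever |b| = a or a = c, and primitive means gcd(a, b, c) = 1.
Reduced forces 3a^2 <= |D| = 6964, so 1 <= a <= 48; b must have the parity of D, and c = (b^2 - D)/(4a) must be an integer >= a.
Enumerate a = 1..48, b in [-a, a]:
  a=1: (1, 0, 1741)  [1]
  a=2: (2, 2, 871)  [1]
  a=3..4: none
  a=5: (5, -4, 349), (5, 4, 349)  [2]
  a=6: none
  a=7: (7, -6, 250), (7, 6, 250)  [2]
  a=8..9: none
  a=10: (10, -6, 175), (10, 6, 175)  [2]
  a=11..12: none
  a=13: (13, -2, 134), (13, 2, 134)  [2]
  a=14: (14, -6, 125), (14, 6, 125)  [2]
  a=15..18: none
  a=19: (19, -16, 95), (19, 16, 95)  [2]
  a=20..24: none
  a=25: (25, -6, 70), (25, 6, 70)  [2]
  a=26: (26, -2, 67), (26, 2, 67)  [2]
  a=27..28: none
  a=29: (29, -24, 65), (29, 24, 65)  [2]
  a=30..34: none
  a=35: (35, -34, 58), (35, -6, 50), (35, 6, 50), (35, 34, 58)  [4]
  a=36..37: none
  a=38: (38, -22, 49), (38, 22, 49)  [2]
  a=39..48: none
Total reduced forms: 1 + 1 + 2 + 2 + 2 + 2 + 2 + 2 + 2 + 2 + 2 + 4 + 2 = 26
h = 26

26


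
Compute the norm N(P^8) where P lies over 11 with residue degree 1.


N(P^a) = p^(a*f)
= 11^(8*1)
= 11^8
= 214358881

214358881


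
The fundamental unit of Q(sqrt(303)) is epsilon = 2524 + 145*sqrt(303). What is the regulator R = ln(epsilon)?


epsilon = 2524 + 145*sqrt(303)
= 5047.9998
R = ln(5047.9998)
= 8.5267

8.5267


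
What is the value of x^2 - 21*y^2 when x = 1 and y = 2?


x^2 - d*y^2
= 1^2 - 21*2^2
= 1 - 84
= -83

-83


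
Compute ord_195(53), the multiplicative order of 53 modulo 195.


We want ord_195(53), the smallest k >= 1 with 53^k = 1 mod 195.
n = 195 = 3 * 5 * 13, phi(195) = 96; the order divides phi(n).
Divisors of 96: 1, 2, 3, 4, 6, 8, 12, 16, 24, 32, 48, 96
Repeated squaring mod 195: 53^1 = 53, 53^2 = 79, 53^4 = 1, 53^8 = 1, 53^16 = 1, 53^32 = 1, 53^64 = 1
Test divisors in increasing order:
  k=1: 53^1 = 53 mod 195
  k=2: 53^2 = 79 mod 195
  k=3: 53^3 = 79 * 53 = 92 mod 195
  k=4: 53^4 = 1 mod 195  <- first divisor giving 1
Order = 4

4


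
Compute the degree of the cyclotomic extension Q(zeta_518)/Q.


The degree equals Euler's totient phi(518).
518 = 2 * 7 * 37
phi(518) = 216

216


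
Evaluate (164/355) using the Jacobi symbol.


Compute (164/355) via quadratic reciprocity:
  pull out 2: (2/355) = -1  (since 355 mod 8 = 3)
  pull out 2: (2/355) = -1  (since 355 mod 8 = 3)
  reciprocity: (41/355) -> +(355/41)
  reduce: (27/41)
  reciprocity: (27/41) -> +(41/27)
  reduce: (14/27)
  pull out 2: (2/27) = -1  (since 27 mod 8 = 3)
  reciprocity: (7/27) -> -(27/7)
  reduce: (6/7)
  pull out 2: (2/7) = +1  (since 7 mod 8 = 7)
  reciprocity: (3/7) -> -(7/3)
  reduce: (1/3)
  (1/3) = 1
Product of signs = -1

-1


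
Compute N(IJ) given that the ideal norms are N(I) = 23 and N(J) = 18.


N(IJ) = N(I) * N(J)
= 23 * 18
= 414

414


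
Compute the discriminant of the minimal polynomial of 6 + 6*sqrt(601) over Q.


The element 6 + 6*sqrt(601) has minimal polynomial:
x^2 - 12*x - 21600
Discriminant = (-12)^2 - 4*(-21600)
= 144 + 86400
= 86544

86544


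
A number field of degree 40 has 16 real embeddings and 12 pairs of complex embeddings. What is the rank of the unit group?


By Dirichlet's unit theorem:
rank = r1 + r2 - 1
= 16 + 12 - 1
= 27

27


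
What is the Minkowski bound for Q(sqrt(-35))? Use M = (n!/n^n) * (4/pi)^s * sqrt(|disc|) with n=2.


d = -35, d mod 4 = 1, so disc(K) = d = -35; |disc(K)| = 35
Imaginary quadratic field, so n = 2, s = r2 = 1, r1 = 0
M = (n!/n^n) * (4/pi)^s * sqrt(|disc(K)|) = (2!/2^2) * (4/pi)^1 * sqrt(35)
= 0.5 * 1.273240 * 5.916080
= 3.7663

3.7663


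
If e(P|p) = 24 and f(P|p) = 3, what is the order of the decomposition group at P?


|D_P| = e * f
= 24 * 3
= 72

72


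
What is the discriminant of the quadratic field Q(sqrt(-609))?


For K = Q(sqrt(d)) with d squarefree: disc(K) = d if d = 1 mod 4, and disc(K) = 4d if d = 2 or 3 mod 4.
Here d = -609, and d mod 4 = 3.
d = 3 mod 4, not 1 (O_K = Z[sqrt(d)]), so disc(K) = 4d = 4 * (-609) = -2436

-2436


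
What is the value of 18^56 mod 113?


p = 113 is prime and the exponent is (p-1)/2 = 56, so by Euler's criterion 18^56 = (18/113) = +1 or -1 mod 113.
Compute by square-and-multiply:
  56 = 32 + 16 + 8 (binary 111000)
  Repeated squaring mod 113: 18^1 = 18, 18^2 = 98, 18^4 = 112, 18^8 = 1, 18^16 = 1, 18^32 = 1
  18^56 = 18^32 * 18^16 * 18^8 = 1 * 1 * 1 mod 113
    1 * 1 = 1 = 1 mod 113
    1 * 1 = 1 = 1 mod 113
  18^56 = 1 mod 113
Result 1: 18 is a quadratic residue mod 113.
18^56 mod 113 = 1

1


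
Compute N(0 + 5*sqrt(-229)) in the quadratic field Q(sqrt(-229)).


N(a + b*sqrt(d)) = a^2 - d*b^2
= (0)^2 - (-229)*(5)^2
= 0 + 5725
= 5725

5725


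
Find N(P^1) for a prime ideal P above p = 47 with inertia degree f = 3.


N(P^a) = p^(a*f)
= 47^(1*3)
= 47^3
= 103823

103823


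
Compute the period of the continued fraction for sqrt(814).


Run the CF algorithm for sqrt(814).
a_0 = floor(sqrt(814)) = 28; set m_0=0, q_0=1.
Recurrence: m' = q*a - m,  q' = (d - m'^2)/q,  a' = floor((a_0 + m')/q').
  step 1: m=28, q=30, a=1
  step 2: m=2, q=27, a=1
  step 3: m=25, q=7, a=7
  step 4: m=24, q=34, a=1
  step 5: m=10, q=21, a=1
  step 6: m=11, q=33, a=1
  step 7: m=22, q=10, a=5
  step 8: m=28, q=3, a=18
  step 9: m=26, q=46, a=1
  step 10: m=20, q=9, a=5
  step 11: m=25, q=21, a=2
  step 12: m=17, q=25, a=1
  step 13: m=8, q=30, a=1
  step 14: m=22, q=11, a=4
  step 15: m=22, q=30, a=1
  step 16: m=8, q=25, a=1
  step 17: m=17, q=21, a=2
  step 18: m=25, q=9, a=5
  step 19: m=20, q=46, a=1
  step 20: m=26, q=3, a=18
  step 21: m=28, q=10, a=5
  step 22: m=22, q=33, a=1
  step 23: m=11, q=21, a=1
  step 24: m=10, q=34, a=1
  step 25: m=24, q=7, a=7
  step 26: m=25, q=27, a=1
  step 27: m=2, q=30, a=1
  step 28: m=28, q=1, a=56
a_28 = 2*a_0 = 56, so the period closes here.
sqrt(814) = [28; 1, 1, 7, 1, 1, 1, 5, 18, 1, 5, 2, 1, 1, 4, 1, 1, 2, 5, 1, 18, 5, 1, 1, 1, 7, 1, 1, 56]
Period length = 28

28


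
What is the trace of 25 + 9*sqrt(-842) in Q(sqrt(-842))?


Tr(a + b*sqrt(d)) = (a + b*sqrt(d)) + (a - b*sqrt(d)) = 2a
= 2 * (25)
= 50

50


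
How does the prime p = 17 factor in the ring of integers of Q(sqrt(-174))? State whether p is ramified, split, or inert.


K = Q(sqrt(-174)). Since d mod 4 = 2, disc(K) = -696.
Check p | disc: -696 mod 17 = 1.
p does not divide disc. Compute Legendre symbol (d/p):
13^((17-1)/2) mod 17 = 1
(d/p) = 1, so p splits: (p) = P*P' with e=1, f=1, g=2.
Therefore p is split.

split


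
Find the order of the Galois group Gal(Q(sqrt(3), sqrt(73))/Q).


The 2 square roots of distinct primes are multiplicatively independent over Q,
so [K:Q] = 2^2 and Gal(K/Q) is isomorphic to (Z/2Z)^2.
|Gal| = 2^2 = 4

4


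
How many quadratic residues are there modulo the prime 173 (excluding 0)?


For prime p, the number of non-zero quadratic residues is (p-1)/2.
= (173-1)/2
= 86

86


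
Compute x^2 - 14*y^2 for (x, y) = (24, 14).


x^2 - d*y^2
= 24^2 - 14*14^2
= 576 - 2744
= -2168

-2168


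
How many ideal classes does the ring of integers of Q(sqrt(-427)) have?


K = Q(sqrt(-427)). d mod 4 = 1, so D = disc(K) = d = -427
h(K) equals the number of primitive reduced positive-definite forms (a, b, c) = a*x^2 + b*x*y + c*y^2 with b^2 - 4ac = D,
where reduced means |b| <= a <= c, with b >= 0 whenever |b| = a or a = c, and primitive means gcd(a, b, c) = 1.
Reduced forces 3a^2 <= |D| = 427, so 1 <= a <= 11; b must have the parity of D, and c = (b^2 - D)/(4a) must be an integer >= a.
Enumerate a = 1..11, b in [-a, a]:
  a=1: (1, 1, 107)  [1]
  a=2..6: none
  a=7: (7, 7, 17)  [1]
  a=8..11: none
Total reduced forms: 1 + 1 = 2
h = 2

2


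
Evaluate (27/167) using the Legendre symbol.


p = 167 is prime, so compute (27/167) with the reciprocity algorithm (Jacobi-symbol steps: pull out 2s via (2/n), flip via reciprocity, reduce):
  reciprocity: (27/167) -> -(167/27)
  reduce: (5/27)
  reciprocity: (5/27) -> +(27/5)
  reduce: (2/5)
  pull out 2: (2/5) = -1  (since 5 mod 8 = 5)
  (1/5) = 1
Product of signs = 1
(27/167) = 1

1


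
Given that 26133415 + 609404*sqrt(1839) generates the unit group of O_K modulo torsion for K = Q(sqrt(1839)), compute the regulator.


epsilon = 26133415 + 609404*sqrt(1839)
= 5.2267e+07
R = ln(5.2267e+07)
= 17.7719

17.7719


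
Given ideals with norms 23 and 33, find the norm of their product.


N(IJ) = N(I) * N(J)
= 23 * 33
= 759

759


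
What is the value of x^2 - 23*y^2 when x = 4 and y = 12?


x^2 - d*y^2
= 4^2 - 23*12^2
= 16 - 3312
= -3296

-3296


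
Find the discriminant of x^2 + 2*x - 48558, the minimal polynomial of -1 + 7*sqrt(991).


The element -1 + 7*sqrt(991) has minimal polynomial:
x^2 + 2*x - 48558
Discriminant = (2)^2 - 4*(-48558)
= 4 + 194232
= 194236

194236


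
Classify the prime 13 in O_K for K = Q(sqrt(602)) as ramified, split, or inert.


K = Q(sqrt(602)). Since d mod 4 = 2, disc(K) = 2408.
Check p | disc: 2408 mod 13 = 3.
p does not divide disc. Compute Legendre symbol (d/p):
4^((13-1)/2) mod 13 = 1
(d/p) = 1, so p splits: (p) = P*P' with e=1, f=1, g=2.
Therefore p is split.

split


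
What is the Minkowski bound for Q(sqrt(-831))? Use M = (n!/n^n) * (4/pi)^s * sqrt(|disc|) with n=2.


d = -831, d mod 4 = 1, so disc(K) = d = -831; |disc(K)| = 831
Imaginary quadratic field, so n = 2, s = r2 = 1, r1 = 0
M = (n!/n^n) * (4/pi)^s * sqrt(|disc(K)|) = (2!/2^2) * (4/pi)^1 * sqrt(831)
= 0.5 * 1.273240 * 28.827071
= 18.3519

18.3519


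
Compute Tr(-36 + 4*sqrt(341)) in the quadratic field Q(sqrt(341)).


Tr(a + b*sqrt(d)) = (a + b*sqrt(d)) + (a - b*sqrt(d)) = 2a
= 2 * (-36)
= -72

-72


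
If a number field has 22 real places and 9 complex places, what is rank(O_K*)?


By Dirichlet's unit theorem:
rank = r1 + r2 - 1
= 22 + 9 - 1
= 30

30


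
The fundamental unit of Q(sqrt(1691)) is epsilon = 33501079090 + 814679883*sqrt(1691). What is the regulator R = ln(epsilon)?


epsilon = 33501079090 + 814679883*sqrt(1691)
= 6.7002e+10
R = ln(6.7002e+10)
= 24.9280

24.9280


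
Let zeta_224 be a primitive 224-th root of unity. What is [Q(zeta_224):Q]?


The degree equals Euler's totient phi(224).
224 = 2^5 * 7
phi(224) = 96

96


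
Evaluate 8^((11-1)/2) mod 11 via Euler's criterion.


p = 11 is prime and the exponent is (p-1)/2 = 5, so by Euler's criterion 8^5 = (8/11) = +1 or -1 mod 11.
Compute by square-and-multiply:
  5 = 4 + 1 (binary 101)
  Repeated squaring mod 11: 8^1 = 8, 8^2 = 9, 8^4 = 4
  8^5 = 8^4 * 8^1 = 4 * 8 mod 11
    4 * 8 = 32 = 10 mod 11
  8^5 = 10 mod 11
Result 10 = p - 1 = -1 mod 11: 8 is a quadratic non-residue mod 11. As a residue in [0, p-1] the value is 10.
8^5 mod 11 = 10

10


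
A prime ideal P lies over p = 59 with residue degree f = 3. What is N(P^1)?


N(P^a) = p^(a*f)
= 59^(1*3)
= 59^3
= 205379

205379


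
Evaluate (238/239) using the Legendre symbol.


p = 239 is prime, so compute (238/239) with the reciprocity algorithm (Jacobi-symbol steps: pull out 2s via (2/n), flip via reciprocity, reduce):
  pull out 2: (2/239) = +1  (since 239 mod 8 = 7)
  reciprocity: (119/239) -> -(239/119)
  reduce: (1/119)
  (1/119) = 1
Product of signs = -1
(238/239) = -1

-1


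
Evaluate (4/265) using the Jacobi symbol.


Compute (4/265) via quadratic reciprocity:
  pull out 2: (2/265) = +1  (since 265 mod 8 = 1)
  pull out 2: (2/265) = +1  (since 265 mod 8 = 1)
  (1/265) = 1
Product of signs = 1

1


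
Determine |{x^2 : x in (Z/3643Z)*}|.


For prime p, the number of non-zero quadratic residues is (p-1)/2.
= (3643-1)/2
= 1821

1821


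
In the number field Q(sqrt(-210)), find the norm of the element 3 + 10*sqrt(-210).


N(a + b*sqrt(d)) = a^2 - d*b^2
= (3)^2 - (-210)*(10)^2
= 9 + 21000
= 21009

21009


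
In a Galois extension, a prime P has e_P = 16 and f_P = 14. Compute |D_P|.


|D_P| = e * f
= 16 * 14
= 224

224


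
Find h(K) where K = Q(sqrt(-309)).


K = Q(sqrt(-309)). d mod 4 = 3, so D = disc(K) = 4d = -1236
h(K) equals the number of primitive reduced positive-definite forms (a, b, c) = a*x^2 + b*x*y + c*y^2 with b^2 - 4ac = D,
where reduced means |b| <= a <= c, with b >= 0 whenever |b| = a or a = c, and primitive means gcd(a, b, c) = 1.
Reduced forces 3a^2 <= |D| = 1236, so 1 <= a <= 20; b must have the parity of D, and c = (b^2 - D)/(4a) must be an integer >= a.
Enumerate a = 1..20, b in [-a, a]:
  a=1: (1, 0, 309)  [1]
  a=2: (2, 2, 155)  [1]
  a=3: (3, 0, 103)  [1]
  a=4: none
  a=5: (5, -2, 62), (5, 2, 62)  [2]
  a=6: (6, 6, 53)  [1]
  a=7..9: none
  a=10: (10, -2, 31), (10, 2, 31)  [2]
  a=11..12: none
  a=13: (13, -8, 25), (13, 8, 25)  [2]
  a=14: none
  a=15: (15, -12, 23), (15, 12, 23)  [2]
  a=16..20: none
Total reduced forms: 1 + 1 + 1 + 2 + 1 + 2 + 2 + 2 = 12
h = 12

12


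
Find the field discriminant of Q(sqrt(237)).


For K = Q(sqrt(d)) with d squarefree: disc(K) = d if d = 1 mod 4, and disc(K) = 4d if d = 2 or 3 mod 4.
Here d = 237, and d mod 4 = 1.
d = 1 mod 4 (O_K = Z[(1+sqrt(d))/2]), so disc(K) = d = 237

237


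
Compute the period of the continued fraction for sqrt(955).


Run the CF algorithm for sqrt(955).
a_0 = floor(sqrt(955)) = 30; set m_0=0, q_0=1.
Recurrence: m' = q*a - m,  q' = (d - m'^2)/q,  a' = floor((a_0 + m')/q').
  step 1: m=30, q=55, a=1
  step 2: m=25, q=6, a=9
  step 3: m=29, q=19, a=3
  step 4: m=28, q=9, a=6
  step 5: m=26, q=31, a=1
  step 6: m=5, q=30, a=1
  step 7: m=25, q=11, a=5
  step 8: m=30, q=5, a=12
  step 9: m=30, q=11, a=5
  step 10: m=25, q=30, a=1
  step 11: m=5, q=31, a=1
  step 12: m=26, q=9, a=6
  step 13: m=28, q=19, a=3
  step 14: m=29, q=6, a=9
  step 15: m=25, q=55, a=1
  step 16: m=30, q=1, a=60
a_16 = 2*a_0 = 60, so the period closes here.
sqrt(955) = [30; 1, 9, 3, 6, 1, 1, 5, 12, 5, 1, 1, 6, 3, 9, 1, 60]
Period length = 16

16


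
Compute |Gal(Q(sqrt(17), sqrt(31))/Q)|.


The 2 square roots of distinct primes are multiplicatively independent over Q,
so [K:Q] = 2^2 and Gal(K/Q) is isomorphic to (Z/2Z)^2.
|Gal| = 2^2 = 4

4


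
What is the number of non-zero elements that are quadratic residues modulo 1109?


For prime p, the number of non-zero quadratic residues is (p-1)/2.
= (1109-1)/2
= 554

554


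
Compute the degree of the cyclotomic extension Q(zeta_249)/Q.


The degree equals Euler's totient phi(249).
249 = 3 * 83
phi(249) = 164

164


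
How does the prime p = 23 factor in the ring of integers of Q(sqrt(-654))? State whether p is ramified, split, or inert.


K = Q(sqrt(-654)). Since d mod 4 = 2, disc(K) = -2616.
Check p | disc: -2616 mod 23 = 6.
p does not divide disc. Compute Legendre symbol (d/p):
13^((23-1)/2) mod 23 = 1
(d/p) = 1, so p splits: (p) = P*P' with e=1, f=1, g=2.
Therefore p is split.

split


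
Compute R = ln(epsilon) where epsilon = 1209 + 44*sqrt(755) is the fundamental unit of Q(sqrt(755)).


epsilon = 1209 + 44*sqrt(755)
= 2417.9996
R = ln(2417.9996)
= 7.7907

7.7907


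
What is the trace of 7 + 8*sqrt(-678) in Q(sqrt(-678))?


Tr(a + b*sqrt(d)) = (a + b*sqrt(d)) + (a - b*sqrt(d)) = 2a
= 2 * (7)
= 14

14


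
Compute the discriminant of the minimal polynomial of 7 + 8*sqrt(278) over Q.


The element 7 + 8*sqrt(278) has minimal polynomial:
x^2 - 14*x - 17743
Discriminant = (-14)^2 - 4*(-17743)
= 196 + 70972
= 71168

71168


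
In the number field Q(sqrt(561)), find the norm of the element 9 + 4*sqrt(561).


N(a + b*sqrt(d)) = a^2 - d*b^2
= (9)^2 - (561)*(4)^2
= 81 - 8976
= -8895

-8895


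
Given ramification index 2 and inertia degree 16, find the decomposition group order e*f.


|D_P| = e * f
= 2 * 16
= 32

32


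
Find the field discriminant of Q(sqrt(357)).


For K = Q(sqrt(d)) with d squarefree: disc(K) = d if d = 1 mod 4, and disc(K) = 4d if d = 2 or 3 mod 4.
Here d = 357, and d mod 4 = 1.
d = 1 mod 4 (O_K = Z[(1+sqrt(d))/2]), so disc(K) = d = 357

357


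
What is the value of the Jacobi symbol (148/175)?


Compute (148/175) via quadratic reciprocity:
  pull out 2: (2/175) = +1  (since 175 mod 8 = 7)
  pull out 2: (2/175) = +1  (since 175 mod 8 = 7)
  reciprocity: (37/175) -> +(175/37)
  reduce: (27/37)
  reciprocity: (27/37) -> +(37/27)
  reduce: (10/27)
  pull out 2: (2/27) = -1  (since 27 mod 8 = 3)
  reciprocity: (5/27) -> +(27/5)
  reduce: (2/5)
  pull out 2: (2/5) = -1  (since 5 mod 8 = 5)
  (1/5) = 1
Product of signs = 1

1


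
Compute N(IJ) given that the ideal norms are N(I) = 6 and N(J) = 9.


N(IJ) = N(I) * N(J)
= 6 * 9
= 54

54


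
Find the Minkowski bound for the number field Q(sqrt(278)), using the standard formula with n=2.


d = 278, d mod 4 = 2, so disc(K) = 4d = 1112; |disc(K)| = 1112
Real quadratic field, so n = 2, s = r2 = 0, r1 = 2
M = (n!/n^n) * (4/pi)^s * sqrt(|disc(K)|) = (2!/2^2) * (4/pi)^0 * sqrt(1112)
= 0.5 * 1.000000 * 33.346664
= 16.6733

16.6733


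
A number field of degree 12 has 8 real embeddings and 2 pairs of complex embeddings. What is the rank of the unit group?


By Dirichlet's unit theorem:
rank = r1 + r2 - 1
= 8 + 2 - 1
= 9

9


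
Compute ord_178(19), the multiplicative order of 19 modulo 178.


We want ord_178(19), the smallest k >= 1 with 19^k = 1 mod 178.
n = 178 = 2 * 89, phi(178) = 88; the order divides phi(n).
Divisors of 88: 1, 2, 4, 8, 11, 22, 44, 88
Repeated squaring mod 178: 19^1 = 19, 19^2 = 5, 19^4 = 25, 19^8 = 91, 19^16 = 93, 19^32 = 105, 19^64 = 167
Test divisors in increasing order:
  k=1: 19^1 = 19 mod 178
  k=2: 19^2 = 5 mod 178
  k=4: 19^4 = 25 mod 178
  k=8: 19^8 = 91 mod 178
  k=11: 19^11 = 91 * 5 * 19 = 101 mod 178
  k=22: 19^22 = 93 * 25 * 5 = 55 mod 178
  k=44: 19^44 = 105 * 91 * 25 = 177 mod 178
  k=88: 19^88 = 167 * 93 * 91 = 1 mod 178  <- first divisor giving 1
Order = 88

88


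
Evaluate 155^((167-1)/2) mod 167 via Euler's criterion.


p = 167 is prime and the exponent is (p-1)/2 = 83, so by Euler's criterion 155^83 = (155/167) = +1 or -1 mod 167.
Compute by square-and-multiply:
  83 = 64 + 16 + 2 + 1 (binary 1010011)
  Repeated squaring mod 167: 155^1 = 155, 155^2 = 144, 155^4 = 28, 155^8 = 116, 155^16 = 96, 155^32 = 31, 155^64 = 126
  155^83 = 155^64 * 155^16 * 155^2 * 155^1 = 126 * 96 * 144 * 155 mod 167
    126 * 96 = 12096 = 72 mod 167
    72 * 144 = 10368 = 14 mod 167
    14 * 155 = 2170 = 166 mod 167
  155^83 = 166 mod 167
Result 166 = p - 1 = -1 mod 167: 155 is a quadratic non-residue mod 167. As a residue in [0, p-1] the value is 166.
155^83 mod 167 = 166

166


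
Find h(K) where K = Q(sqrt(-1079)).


K = Q(sqrt(-1079)). d mod 4 = 1, so D = disc(K) = d = -1079
h(K) equals the number of primitive reduced positive-definite forms (a, b, c) = a*x^2 + b*x*y + c*y^2 with b^2 - 4ac = D,
where reduced means |b| <= a <= c, with b >= 0 whenever |b| = a or a = c, and primitive means gcd(a, b, c) = 1.
Reduced forces 3a^2 <= |D| = 1079, so 1 <= a <= 18; b must have the parity of D, and c = (b^2 - D)/(4a) must be an integer >= a.
Enumerate a = 1..18, b in [-a, a]:
  a=1: (1, 1, 270)  [1]
  a=2: (2, -1, 135), (2, 1, 135)  [2]
  a=3: (3, -1, 90), (3, 1, 90)  [2]
  a=4: (4, -3, 68), (4, 3, 68)  [2]
  a=5: (5, -1, 54), (5, 1, 54)  [2]
  a=6: (6, -5, 46), (6, -1, 45), (6, 1, 45), (6, 5, 46)  [4]
  a=7: none
  a=8: (8, -3, 34), (8, 3, 34)  [2]
  a=9: (9, -1, 30), (9, 1, 30)  [2]
  a=10: (10, -9, 29), (10, -1, 27), (10, 1, 27), (10, 9, 29)  [4]
  a=11: none
  a=12: (12, -11, 25), (12, -5, 23), (12, 5, 23), (12, 11, 25)  [4]
  a=13: (13, 13, 24)  [1]
  a=14: none
  a=15: (15, -11, 20), (15, -1, 18), (15, 1, 18), (15, 11, 20)  [4]
  a=16: (16, -3, 17), (16, 3, 17)  [2]
  a=17: none
  a=18: (18, -17, 19), (18, 17, 19)  [2]
Total reduced forms: 1 + 2 + 2 + 2 + 2 + 4 + 2 + 2 + 4 + 4 + 1 + 4 + 2 + 2 = 34
h = 34

34


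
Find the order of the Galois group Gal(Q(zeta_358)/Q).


|Gal(Q(zeta_358)/Q)| = phi(358)
= 178

178


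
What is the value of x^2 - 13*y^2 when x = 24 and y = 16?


x^2 - d*y^2
= 24^2 - 13*16^2
= 576 - 3328
= -2752

-2752


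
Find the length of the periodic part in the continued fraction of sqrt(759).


Run the CF algorithm for sqrt(759).
a_0 = floor(sqrt(759)) = 27; set m_0=0, q_0=1.
Recurrence: m' = q*a - m,  q' = (d - m'^2)/q,  a' = floor((a_0 + m')/q').
  step 1: m=27, q=30, a=1
  step 2: m=3, q=25, a=1
  step 3: m=22, q=11, a=4
  step 4: m=22, q=25, a=1
  step 5: m=3, q=30, a=1
  step 6: m=27, q=1, a=54
a_6 = 2*a_0 = 54, so the period closes here.
sqrt(759) = [27; 1, 1, 4, 1, 1, 54]
Period length = 6

6


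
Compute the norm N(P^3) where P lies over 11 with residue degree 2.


N(P^a) = p^(a*f)
= 11^(3*2)
= 11^6
= 1771561

1771561


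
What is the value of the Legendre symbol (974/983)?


p = 983 is prime, so compute (974/983) with the reciprocity algorithm (Jacobi-symbol steps: pull out 2s via (2/n), flip via reciprocity, reduce):
  pull out 2: (2/983) = +1  (since 983 mod 8 = 7)
  reciprocity: (487/983) -> -(983/487)
  reduce: (9/487)
  reciprocity: (9/487) -> +(487/9)
  reduce: (1/9)
  (1/9) = 1
Product of signs = -1
(974/983) = -1

-1
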